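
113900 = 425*268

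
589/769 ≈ 0.766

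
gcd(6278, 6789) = 73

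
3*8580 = 25740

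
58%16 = 10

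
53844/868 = 1923/31 ≈ 62.03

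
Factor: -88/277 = -1 * 2^3 * 11^1 * 277^(-1)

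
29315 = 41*715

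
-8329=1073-9402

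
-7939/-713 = 11 + 96/713≈11.13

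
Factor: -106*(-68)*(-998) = -1*2^4*17^1*53^1*499^1 = -7193584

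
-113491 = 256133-369624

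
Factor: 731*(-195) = -1*3^1*5^1*13^1*17^1*43^1 = -142545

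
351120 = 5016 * 70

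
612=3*204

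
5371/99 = 54 + 25/99 ≈ 54.25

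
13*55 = 715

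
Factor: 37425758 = 2^1 * 18712879^1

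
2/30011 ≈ 0.0000666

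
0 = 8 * 0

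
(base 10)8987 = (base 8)21433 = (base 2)10001100011011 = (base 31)9as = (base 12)524b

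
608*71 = 43168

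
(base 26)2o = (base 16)4c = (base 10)76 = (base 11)6a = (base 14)56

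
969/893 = 1 + 4/47 ≈ 1.09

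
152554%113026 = 39528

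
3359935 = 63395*53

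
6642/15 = 2214/5 = 442.80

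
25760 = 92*280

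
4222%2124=2098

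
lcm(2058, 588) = 4116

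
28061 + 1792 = 29853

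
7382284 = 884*8351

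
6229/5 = 1245 + 4/5 = 1245.80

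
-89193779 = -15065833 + -74127946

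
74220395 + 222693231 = 296913626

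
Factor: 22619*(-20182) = -1*2^1*10091^1*22619^1 = -456496658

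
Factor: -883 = -1 * 883^1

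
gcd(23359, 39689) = 71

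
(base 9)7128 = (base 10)5210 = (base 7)21122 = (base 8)12132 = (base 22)agi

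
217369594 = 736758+216632836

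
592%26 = 20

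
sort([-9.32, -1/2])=[-9.32, -1/2]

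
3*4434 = 13302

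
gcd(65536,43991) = 1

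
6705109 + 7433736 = 14138845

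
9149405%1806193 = 118440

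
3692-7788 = -4096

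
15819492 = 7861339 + 7958153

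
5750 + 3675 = 9425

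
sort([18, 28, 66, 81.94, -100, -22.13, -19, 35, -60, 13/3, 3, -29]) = [-100, -60, -29, -22.13, -19, 3, 13/3, 18, 28, 35, 66, 81.94]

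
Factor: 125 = 5^3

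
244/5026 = 122/2513 ≈ 0.0485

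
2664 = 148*18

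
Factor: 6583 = 29^1*227^1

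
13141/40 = 328 + 21/40 ≈ 328.53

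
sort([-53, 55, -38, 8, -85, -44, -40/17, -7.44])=[-85, -53, -44, -38, -7.44, -40/17, 8, 55]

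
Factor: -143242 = -1*2^1*11^1*17^1*383^1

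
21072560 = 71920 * 293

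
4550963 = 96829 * 47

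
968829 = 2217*437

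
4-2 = 2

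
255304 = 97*2632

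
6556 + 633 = 7189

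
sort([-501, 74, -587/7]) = [-501, -587/7, 74]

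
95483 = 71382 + 24101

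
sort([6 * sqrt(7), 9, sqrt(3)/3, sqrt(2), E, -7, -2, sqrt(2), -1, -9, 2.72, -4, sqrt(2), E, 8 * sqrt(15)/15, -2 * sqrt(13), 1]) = [-9, -2 * sqrt(13), -7, -4, -2, -1, sqrt(3)/3, 1, sqrt(2), sqrt(2), sqrt(2), 8 * sqrt(15)/15, E, E, 2.72, 9, 6 * sqrt(7)]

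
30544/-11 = -2776 - 8/11 ≈ -2776.73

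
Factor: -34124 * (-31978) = 2^3 * 19^1 * 59^1 * 271^1 * 449^1 = 1091217272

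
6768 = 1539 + 5229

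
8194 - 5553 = 2641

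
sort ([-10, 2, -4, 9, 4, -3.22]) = [-10, -4, -3.22, 2, 4, 9]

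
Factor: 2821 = 7^1*13^1*31^1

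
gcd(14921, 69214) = 1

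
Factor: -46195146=-1*2^1*3^2*31^1*82787^1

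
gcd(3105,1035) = 1035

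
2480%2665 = 2480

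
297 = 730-433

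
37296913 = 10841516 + 26455397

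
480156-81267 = 398889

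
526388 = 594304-67916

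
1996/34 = 58 + 12/17 ≈ 58.71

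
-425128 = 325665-750793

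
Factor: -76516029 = -1 * 3^3 * 31^1 * 113^1 * 809^1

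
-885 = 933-1818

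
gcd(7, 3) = 1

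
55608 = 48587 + 7021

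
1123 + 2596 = 3719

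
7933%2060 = 1753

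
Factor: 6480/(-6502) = -1 * 2^3 * 3^4 * 5^1 * 3251^(-1) = -3240/3251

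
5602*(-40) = -224080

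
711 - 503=208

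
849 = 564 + 285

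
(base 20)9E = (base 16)C2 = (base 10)194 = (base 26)7C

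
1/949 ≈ 0.00105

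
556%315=241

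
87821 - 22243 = 65578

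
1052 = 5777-4725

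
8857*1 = 8857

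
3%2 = 1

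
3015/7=430 + 5/7≈430.71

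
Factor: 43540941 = 3^1 * 47^1 * 308801^1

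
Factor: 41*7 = 7^1*41^1 = 287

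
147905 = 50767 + 97138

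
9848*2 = 19696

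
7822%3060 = 1702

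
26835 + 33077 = 59912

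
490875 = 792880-302005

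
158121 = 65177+92944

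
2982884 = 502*5942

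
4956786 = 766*6471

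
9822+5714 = 15536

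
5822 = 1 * 5822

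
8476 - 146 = 8330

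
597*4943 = 2950971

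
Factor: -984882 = -1 * 2^1 * 3^1 * 164147^1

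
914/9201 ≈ 0.0993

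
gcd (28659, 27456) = 3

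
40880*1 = 40880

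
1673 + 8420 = 10093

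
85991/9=9554 + 5/9 ≈ 9554.56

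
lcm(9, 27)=27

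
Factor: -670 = -1*2^1*5^1*67^1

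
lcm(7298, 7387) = 605734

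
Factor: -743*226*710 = -1*2^2*5^1*71^1*113^1*743^1 = -119221780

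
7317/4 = 1829 + 1/4 = 1829.25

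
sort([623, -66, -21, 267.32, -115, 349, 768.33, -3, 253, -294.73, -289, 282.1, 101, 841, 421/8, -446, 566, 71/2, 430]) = [-446, -294.73, -289, -115, -66, -21, -3, 71/2, 421/8, 101, 253, 267.32, 282.1, 349, 430, 566, 623, 768.33, 841]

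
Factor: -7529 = -1*7529^1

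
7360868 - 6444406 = 916462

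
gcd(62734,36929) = 1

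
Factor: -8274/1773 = -1*2^1*3^(-1)*7^1 = -14/3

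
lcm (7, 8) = 56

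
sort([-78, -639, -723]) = [-723, -639, -78]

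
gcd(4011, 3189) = 3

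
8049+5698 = 13747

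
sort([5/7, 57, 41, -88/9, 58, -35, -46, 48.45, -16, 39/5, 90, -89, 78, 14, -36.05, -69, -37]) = [-89, -69, -46, -37, -36.05, -35, -16, -88/9, 5/7, 39/5, 14, 41, 48.45, 57, 58, 78, 90]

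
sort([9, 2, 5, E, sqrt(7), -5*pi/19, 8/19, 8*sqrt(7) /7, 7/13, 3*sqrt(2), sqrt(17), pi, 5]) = [-5*pi/19, 8/19, 7/13, 2, sqrt(7), E, 8*sqrt(7) /7, pi, sqrt(17), 3*sqrt(2), 5, 5, 9]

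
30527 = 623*49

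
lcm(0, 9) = 0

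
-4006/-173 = 23 + 27/173 ≈ 23.16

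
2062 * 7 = 14434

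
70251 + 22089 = 92340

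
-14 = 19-33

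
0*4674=0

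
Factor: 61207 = 97^1 * 631^1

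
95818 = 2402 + 93416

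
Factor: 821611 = 7^1 * 117373^1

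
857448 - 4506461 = -3649013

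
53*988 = 52364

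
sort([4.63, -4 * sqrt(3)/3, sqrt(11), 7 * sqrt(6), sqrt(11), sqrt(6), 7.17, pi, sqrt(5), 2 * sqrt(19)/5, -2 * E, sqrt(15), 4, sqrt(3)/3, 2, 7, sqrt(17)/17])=[-2 * E, -4 * sqrt(3)/3, sqrt(17)/17, sqrt(3)/3, 2 * sqrt(19)/5, 2, sqrt(5), sqrt(6), pi, sqrt(11), sqrt(11), sqrt(15), 4, 4.63, 7, 7.17, 7 * sqrt(6)]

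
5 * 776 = 3880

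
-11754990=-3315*3546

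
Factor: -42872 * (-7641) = 2^3 * 3^3 * 23^1 * 233^1 * 283^1 = 327584952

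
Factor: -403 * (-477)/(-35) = -1 * 3^2 * 5^(-1) * 7^(-1) * 13^1 * 31^1 * 53^1 = -192231/35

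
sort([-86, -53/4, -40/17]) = [-86, -53/4, -40/17]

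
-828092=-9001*92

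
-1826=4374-6200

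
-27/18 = -3/2 = -1.50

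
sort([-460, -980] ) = [-980, -460] 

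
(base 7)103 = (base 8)64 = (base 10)52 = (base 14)3a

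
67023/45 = 7447/5 = 1489.40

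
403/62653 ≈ 0.00643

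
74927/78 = 960+47/78 ≈ 960.60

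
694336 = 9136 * 76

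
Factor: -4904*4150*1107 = -1*2^4*3^3*5^2*41^1*83^1*613^1 = -22529221200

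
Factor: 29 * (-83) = -1 * 29^1 * 83^1 = -2407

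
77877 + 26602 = 104479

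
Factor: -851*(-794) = 2^1*23^1*37^1*397^1 = 675694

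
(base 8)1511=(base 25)18g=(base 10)841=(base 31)r4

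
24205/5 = 4841 = 4841.00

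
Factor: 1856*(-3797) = -1*2^6*29^1*3797^1 = -7047232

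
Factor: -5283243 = -1 * 3^2 * 7^1 * 17^1 * 4933^1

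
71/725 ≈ 0.0979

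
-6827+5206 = -1621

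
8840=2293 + 6547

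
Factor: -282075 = -1 * 3^1 * 5^2 * 3761^1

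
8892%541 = 236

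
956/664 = 239/166 ≈ 1.44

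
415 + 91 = 506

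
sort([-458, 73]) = [-458, 73]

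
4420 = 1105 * 4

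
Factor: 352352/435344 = 2^1 * 11^2 * 13^(-1) * 23^(-1) = 242/299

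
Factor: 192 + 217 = 409^1 = 409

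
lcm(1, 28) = 28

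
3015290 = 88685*34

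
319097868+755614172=1074712040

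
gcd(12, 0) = 12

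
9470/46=4735/23 ≈ 205.87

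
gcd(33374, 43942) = 2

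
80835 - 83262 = -2427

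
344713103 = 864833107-520120004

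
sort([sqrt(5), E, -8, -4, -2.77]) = [-8, -4, -2.77, sqrt(5), E]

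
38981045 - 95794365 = -56813320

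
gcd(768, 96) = 96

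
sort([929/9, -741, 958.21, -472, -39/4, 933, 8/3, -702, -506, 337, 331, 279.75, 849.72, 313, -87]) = [-741, -702, -506, -472, -87, -39/4, 8/3, 929/9, 279.75, 313, 331, 337, 849.72, 933, 958.21]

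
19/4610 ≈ 0.00412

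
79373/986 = 80 + 1/2 = 80.50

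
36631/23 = 1592+15/23 ≈ 1592.65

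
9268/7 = 1324 = 1324.00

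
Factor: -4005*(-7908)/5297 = 2^2*3^3*5^1*89^1*659^1*5297^ (-1) = 31671540/5297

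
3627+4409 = 8036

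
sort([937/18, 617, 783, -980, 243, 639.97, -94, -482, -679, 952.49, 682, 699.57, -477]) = [-980, -679, -482, -477, -94, 937/18, 243, 617, 639.97, 682, 699.57, 783, 952.49]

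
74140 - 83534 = -9394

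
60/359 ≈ 0.167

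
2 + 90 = 92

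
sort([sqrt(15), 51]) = [sqrt(15), 51]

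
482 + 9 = 491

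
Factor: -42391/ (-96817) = 7^ (-1) * 13831^ (-1) * 42391^1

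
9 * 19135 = 172215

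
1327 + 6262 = 7589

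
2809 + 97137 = 99946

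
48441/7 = 6920 + 1/7 ≈ 6920.14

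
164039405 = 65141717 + 98897688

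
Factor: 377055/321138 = 2^(-1)*3^1*5^1*7^2*313^(-1) = 735/626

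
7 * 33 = 231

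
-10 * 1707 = -17070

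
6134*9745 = 59775830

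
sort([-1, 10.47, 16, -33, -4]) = [-33, -4, -1, 10.47, 16]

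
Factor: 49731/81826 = 2^(-1) * 3^1 * 11^2 * 137^1 * 163^(-1) * 251^(-1)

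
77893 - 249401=-171508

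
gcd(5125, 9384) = 1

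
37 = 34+3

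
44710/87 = 513 + 79/87 ≈ 513.91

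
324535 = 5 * 64907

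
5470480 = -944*(-5795)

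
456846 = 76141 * 6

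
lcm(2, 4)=4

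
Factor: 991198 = 2^1 * 13^1 * 67^1 * 569^1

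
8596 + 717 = 9313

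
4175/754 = 5 + 405/754 ≈ 5.54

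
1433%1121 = 312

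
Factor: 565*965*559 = 5^2*13^1*43^1*113^1*193^1 = 304780775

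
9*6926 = 62334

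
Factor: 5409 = 3^2*601^1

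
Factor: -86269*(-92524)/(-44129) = -1*2^2*23131^1*44129^(-1)*86269^1 = -7981952956/44129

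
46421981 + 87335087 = 133757068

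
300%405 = 300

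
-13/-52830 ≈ 0.000246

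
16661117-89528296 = -72867179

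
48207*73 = 3519111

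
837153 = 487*1719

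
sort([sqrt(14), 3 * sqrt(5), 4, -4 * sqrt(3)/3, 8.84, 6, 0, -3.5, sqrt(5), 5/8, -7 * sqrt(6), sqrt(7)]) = [-7 * sqrt(6), -3.5, -4 * sqrt(3)/3, 0, 5/8, sqrt(5), sqrt(7), sqrt(14), 4, 6, 3 * sqrt(5), 8.84]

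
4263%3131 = 1132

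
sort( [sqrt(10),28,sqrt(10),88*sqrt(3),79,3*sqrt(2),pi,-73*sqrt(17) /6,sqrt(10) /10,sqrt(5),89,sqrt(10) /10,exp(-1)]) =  [-73*sqrt(17) /6,sqrt(10) /10,sqrt(10) /10,exp(-1),sqrt(5),pi,sqrt(10),sqrt(10),3*sqrt(2),28,79,89,88*sqrt(3)]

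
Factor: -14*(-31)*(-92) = -1*2^3*7^1*23^1*31^1 = -39928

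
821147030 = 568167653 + 252979377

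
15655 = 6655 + 9000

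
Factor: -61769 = -1 * 19^1 * 3251^1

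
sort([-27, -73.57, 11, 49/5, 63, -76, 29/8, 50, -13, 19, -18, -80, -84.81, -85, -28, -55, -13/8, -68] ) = [-85, -84.81, -80, -76, -73.57, -68, -55, -28, -27, -18, -13, -13/8, 29/8, 49/5, 11, 19, 50, 63] 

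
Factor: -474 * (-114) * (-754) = -1 * 2^3 * 3^2 * 13^1 * 19^1 * 29^1 * 79^1 = -40743144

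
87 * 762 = 66294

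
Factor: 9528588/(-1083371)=-1*2^2*3^2*29^1*9127^1*1083371^(-1)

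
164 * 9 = 1476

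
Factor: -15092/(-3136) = 2^(-4) * 7^1 * 11^1 = 77/16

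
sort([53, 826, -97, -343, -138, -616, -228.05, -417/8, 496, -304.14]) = [-616, -343, -304.14, -228.05, -138, -97, -417/8, 53, 496, 826]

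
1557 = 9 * 173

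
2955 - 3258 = -303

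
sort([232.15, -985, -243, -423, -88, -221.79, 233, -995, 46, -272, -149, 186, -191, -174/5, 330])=[-995, -985, -423, -272, -243, -221.79, -191, -149, -88, -174/5, 46, 186, 232.15, 233, 330]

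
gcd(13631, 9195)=1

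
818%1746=818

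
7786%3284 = 1218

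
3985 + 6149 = 10134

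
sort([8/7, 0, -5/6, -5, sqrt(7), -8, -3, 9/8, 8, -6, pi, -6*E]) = [-6*E, -8, -6, -5, -3, -5/6, 0, 9/8, 8/7, sqrt(7), pi, 8]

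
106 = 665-559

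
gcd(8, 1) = 1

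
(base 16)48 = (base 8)110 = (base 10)72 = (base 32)28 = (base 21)39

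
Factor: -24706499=-1 * 24706499^1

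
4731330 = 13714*345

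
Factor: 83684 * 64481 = 2^2 * 17^1 * 3793^1 * 20921^1 = 5396028004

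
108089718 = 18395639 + 89694079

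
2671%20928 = 2671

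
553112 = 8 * 69139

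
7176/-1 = -7176 = -7176.00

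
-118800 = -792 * 150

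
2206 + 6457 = 8663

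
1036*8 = 8288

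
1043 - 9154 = -8111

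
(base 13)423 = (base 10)705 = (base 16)2c1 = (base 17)278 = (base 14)385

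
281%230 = 51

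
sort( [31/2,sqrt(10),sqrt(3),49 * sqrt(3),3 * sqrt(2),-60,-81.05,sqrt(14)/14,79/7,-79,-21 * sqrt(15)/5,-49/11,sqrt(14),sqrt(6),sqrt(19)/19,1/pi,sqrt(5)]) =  [-81.05,-79,-60,-21 * sqrt(15)/5,-49/11,sqrt(19)/19,sqrt(14)/14,1/pi,sqrt(3),sqrt(5),sqrt(6),sqrt(10),sqrt(14),3 * sqrt(2),79/7,31/2,49 * sqrt(3)]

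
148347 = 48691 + 99656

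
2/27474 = 1/13737≈0.0000728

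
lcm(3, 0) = 0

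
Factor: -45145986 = -1*2^1*3^1*113^1*66587^1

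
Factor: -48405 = -1 * 3^1 * 5^1 * 7^1 * 461^1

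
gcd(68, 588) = 4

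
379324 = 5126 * 74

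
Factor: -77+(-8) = -1 * 5^1 * 17^1 = -85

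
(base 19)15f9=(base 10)8958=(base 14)339c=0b10001011111110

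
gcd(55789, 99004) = 1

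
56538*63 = 3561894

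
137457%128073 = 9384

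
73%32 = 9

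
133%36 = 25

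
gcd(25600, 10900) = 100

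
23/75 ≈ 0.307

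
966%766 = 200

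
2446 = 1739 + 707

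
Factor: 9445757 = 9445757^1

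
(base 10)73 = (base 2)1001001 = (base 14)53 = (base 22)37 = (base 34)25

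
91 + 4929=5020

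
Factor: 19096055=5^1*11^1*347201^1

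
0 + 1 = 1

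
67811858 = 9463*7166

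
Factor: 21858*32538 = 2^2*3^2*11^1*17^1*29^1*3643^1 = 711215604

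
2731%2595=136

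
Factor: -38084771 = -1*31^1*1228541^1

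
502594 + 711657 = 1214251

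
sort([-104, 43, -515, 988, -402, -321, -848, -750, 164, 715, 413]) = [-848, -750, -515, -402, -321, -104, 43, 164, 413, 715, 988]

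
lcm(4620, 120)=9240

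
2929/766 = 3 + 631/766 ≈ 3.82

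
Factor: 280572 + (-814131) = -1 * 3^1 * 13^1 * 13681^1 = -533559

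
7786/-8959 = -458/527 ≈ -0.869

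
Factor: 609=3^1*7^1*29^1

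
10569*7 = 73983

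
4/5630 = 2/2815 ≈ 0.000710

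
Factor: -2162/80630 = -1*5^ (-1)*11^ (-1)*23^1*47^1*733^ (-1) = -1081/40315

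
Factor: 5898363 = 3^1 * 269^1 * 7309^1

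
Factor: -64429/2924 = -1 * 2^(-2) * 17^(-1) * 19^1 * 43^(-1) * 3391^1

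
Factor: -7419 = -1 * 3^1 * 2473^1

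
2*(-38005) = -76010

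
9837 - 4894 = 4943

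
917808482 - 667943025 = 249865457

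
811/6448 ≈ 0.126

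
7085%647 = 615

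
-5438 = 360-5798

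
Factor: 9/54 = 2^(-1)*3^(-1) = 1/6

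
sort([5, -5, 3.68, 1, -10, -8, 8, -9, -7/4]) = [-10, -9, -8, -5, -7/4, 1, 3.68, 5, 8]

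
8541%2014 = 485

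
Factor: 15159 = 3^1*31^1*163^1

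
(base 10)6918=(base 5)210133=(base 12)4006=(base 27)9d6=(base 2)1101100000110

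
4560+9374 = 13934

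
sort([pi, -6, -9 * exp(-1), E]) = [-6, -9 * exp(-1), E, pi]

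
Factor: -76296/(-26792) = 3^1*11^1*17^1*197^(-1) = 561/197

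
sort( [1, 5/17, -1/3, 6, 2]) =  [-1/3, 5/17, 1, 2, 6]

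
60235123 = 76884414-16649291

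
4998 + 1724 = 6722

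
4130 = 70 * 59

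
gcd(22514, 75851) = 1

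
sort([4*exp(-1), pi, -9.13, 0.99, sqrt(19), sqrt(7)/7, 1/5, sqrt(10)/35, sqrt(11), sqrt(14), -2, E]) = [-9.13, -2, sqrt(10)/35, 1/5, sqrt(7)/7, 0.99, 4*exp(-1), E, pi, sqrt(11), sqrt(14), sqrt(19)]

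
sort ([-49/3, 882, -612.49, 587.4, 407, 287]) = [-612.49, -49/3, 287, 407, 587.4, 882]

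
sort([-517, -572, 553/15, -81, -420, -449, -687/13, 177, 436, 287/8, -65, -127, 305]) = [-572, -517, -449, -420, -127, -81, -65, -687/13, 287/8, 553/15, 177, 305, 436]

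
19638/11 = 1785 + 3/11 ≈ 1785.27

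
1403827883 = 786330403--617497480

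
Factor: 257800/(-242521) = -1*2^3*5^2*1289^1*242521^(-1)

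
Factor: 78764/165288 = 2^(-1) * 3^(-1) * 7^1 * 29^1 * 71^(-1) = 203/426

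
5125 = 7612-2487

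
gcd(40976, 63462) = 2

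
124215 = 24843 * 5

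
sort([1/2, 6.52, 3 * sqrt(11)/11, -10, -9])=[-10, -9, 1/2, 3 * sqrt(11)/11, 6.52]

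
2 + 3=5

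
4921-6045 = -1124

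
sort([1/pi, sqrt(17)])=[1/pi, sqrt(17)]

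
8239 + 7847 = 16086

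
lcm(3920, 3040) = 148960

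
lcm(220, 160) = 1760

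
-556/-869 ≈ 0.640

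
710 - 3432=-2722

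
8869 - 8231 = 638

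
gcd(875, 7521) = 1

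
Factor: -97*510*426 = -1*2^2*3^2*5^1*17^1*71^1*97^1 = -21074220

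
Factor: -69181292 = -1 * 2^2 * 1123^1 * 15401^1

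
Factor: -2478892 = -1 * 2^2 * 13^2 * 19^1 * 193^1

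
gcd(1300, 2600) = 1300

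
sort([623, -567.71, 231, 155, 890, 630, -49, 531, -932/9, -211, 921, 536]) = [-567.71, -211, -932/9, -49, 155, 231, 531, 536, 623, 630, 890, 921]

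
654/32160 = 109/5360 ≈ 0.0203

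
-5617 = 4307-9924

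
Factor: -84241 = -1 * 61^1 * 1381^1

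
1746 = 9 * 194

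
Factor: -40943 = -1 * 7^1 * 5849^1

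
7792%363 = 169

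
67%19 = 10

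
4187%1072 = 971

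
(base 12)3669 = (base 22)ced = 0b1011111110001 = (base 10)6129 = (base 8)13761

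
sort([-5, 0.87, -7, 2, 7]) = [-7, -5, 0.87, 2, 7]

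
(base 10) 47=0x2f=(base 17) 2d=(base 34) 1d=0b101111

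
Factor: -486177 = -1 * 3^1 * 162059^1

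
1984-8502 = -6518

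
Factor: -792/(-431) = 2^3*3^2*11^1*431^(-1)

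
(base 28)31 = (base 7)151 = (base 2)1010101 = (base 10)85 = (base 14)61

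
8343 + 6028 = 14371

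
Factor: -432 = -1 * 2^4 * 3^3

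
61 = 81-20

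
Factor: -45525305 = -1*5^1*7^1*349^1*3727^1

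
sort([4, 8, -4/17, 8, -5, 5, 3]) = [-5, -4/17, 3, 4, 5, 8, 8]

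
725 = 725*1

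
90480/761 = 118 + 682/761 ≈ 118.90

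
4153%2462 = 1691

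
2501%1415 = 1086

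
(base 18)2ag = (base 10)844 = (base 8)1514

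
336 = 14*24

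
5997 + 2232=8229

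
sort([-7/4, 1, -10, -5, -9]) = [-10, -9, -5, -7/4, 1]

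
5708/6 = 2854/3≈951.33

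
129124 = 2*64562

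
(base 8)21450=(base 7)35145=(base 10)9000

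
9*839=7551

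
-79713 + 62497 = -17216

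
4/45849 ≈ 0.0000872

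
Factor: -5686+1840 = -1 * 2^1 * 3^1 * 641^1 = -3846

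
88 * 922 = 81136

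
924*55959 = 51706116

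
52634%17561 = 17512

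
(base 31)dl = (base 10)424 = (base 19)136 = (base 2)110101000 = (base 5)3144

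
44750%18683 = 7384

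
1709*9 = 15381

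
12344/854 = 14 + 194/427 ≈ 14.45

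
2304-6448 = -4144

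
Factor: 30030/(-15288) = -1 * 2^(-2) * 5^1 * 7^(-1) * 11^1 = -55/28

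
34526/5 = 6905 + 1/5 = 6905.20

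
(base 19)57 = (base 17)60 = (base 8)146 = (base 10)102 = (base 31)39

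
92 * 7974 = 733608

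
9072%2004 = 1056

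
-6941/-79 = 87+68/79 ≈ 87.86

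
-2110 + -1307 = -3417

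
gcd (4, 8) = 4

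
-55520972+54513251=-1007721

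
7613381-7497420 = 115961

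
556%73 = 45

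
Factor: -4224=-1 * 2^7 * 3^1 * 11^1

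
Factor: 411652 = 2^2 * 102913^1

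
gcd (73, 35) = 1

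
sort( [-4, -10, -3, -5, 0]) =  [-10, -5, -4, -3, 0]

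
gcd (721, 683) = 1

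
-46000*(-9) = 414000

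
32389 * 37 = 1198393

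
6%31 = 6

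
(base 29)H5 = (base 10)498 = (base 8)762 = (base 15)233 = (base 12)356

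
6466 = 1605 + 4861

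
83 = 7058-6975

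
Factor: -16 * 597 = -1 * 2^4 * 3^1 * 199^1 = -9552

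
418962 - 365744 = 53218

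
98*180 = 17640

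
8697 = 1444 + 7253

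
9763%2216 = 899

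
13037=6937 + 6100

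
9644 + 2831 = 12475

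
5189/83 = 62+43/83 ≈ 62.52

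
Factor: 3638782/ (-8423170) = -1*5^ (-1)*17^1*15289^1*120331^ (-1) = -259913/601655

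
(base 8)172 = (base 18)6e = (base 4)1322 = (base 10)122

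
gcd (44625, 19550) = 425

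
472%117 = 4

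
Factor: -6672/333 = -1 * 2^4 * 3^(-1) * 37^(-1) * 139^1 = -2224/111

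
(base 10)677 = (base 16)2a5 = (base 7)1655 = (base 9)832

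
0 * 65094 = 0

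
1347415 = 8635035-7287620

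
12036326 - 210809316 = -198772990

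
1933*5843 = 11294519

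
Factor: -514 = -1*2^1*257^1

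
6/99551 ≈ 0.0000603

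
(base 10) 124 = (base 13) 97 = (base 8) 174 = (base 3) 11121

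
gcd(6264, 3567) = 87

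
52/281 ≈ 0.185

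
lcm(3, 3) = 3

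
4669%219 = 70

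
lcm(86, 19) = 1634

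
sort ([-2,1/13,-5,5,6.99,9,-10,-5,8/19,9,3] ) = [-10,-5,-5,-2,1/13,8/19,3,5,6.99,9,9] 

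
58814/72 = 29407/36 ≈ 816.86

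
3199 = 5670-2471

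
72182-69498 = 2684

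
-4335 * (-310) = 1343850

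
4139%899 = 543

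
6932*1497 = 10377204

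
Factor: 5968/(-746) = -1*2^3 = -8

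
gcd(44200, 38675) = 5525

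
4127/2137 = 1 + 1990/2137 ≈ 1.93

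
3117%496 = 141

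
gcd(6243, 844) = 1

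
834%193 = 62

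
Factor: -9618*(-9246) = 2^2*3^2*7^1*23^1*67^1*229^1 = 88928028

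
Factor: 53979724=2^2*97^1*139123^1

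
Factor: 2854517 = 2854517^1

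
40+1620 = 1660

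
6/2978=3/1489 ≈ 0.00201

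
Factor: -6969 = -1 * 3^1 * 23^1 * 101^1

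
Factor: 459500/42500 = 5^(-1) * 17^(-1) * 919^1 = 919/85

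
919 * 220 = 202180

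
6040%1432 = 312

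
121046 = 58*2087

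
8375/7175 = 335/287 ≈ 1.17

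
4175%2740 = 1435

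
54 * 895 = 48330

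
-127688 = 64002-191690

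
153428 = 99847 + 53581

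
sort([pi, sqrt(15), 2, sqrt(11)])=[2, pi, sqrt(11), sqrt(15)]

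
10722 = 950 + 9772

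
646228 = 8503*76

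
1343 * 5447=7315321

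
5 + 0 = 5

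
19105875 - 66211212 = -47105337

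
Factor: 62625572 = 2^2*15656393^1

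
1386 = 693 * 2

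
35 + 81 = 116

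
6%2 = 0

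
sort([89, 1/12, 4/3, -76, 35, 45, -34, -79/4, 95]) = [-76, -34, -79/4, 1/12, 4/3, 35, 45, 89, 95]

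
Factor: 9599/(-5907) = -1 * 3^(-1) * 11^(-1) * 29^1 * 179^(-1) * 331^1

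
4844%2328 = 188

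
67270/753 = 89+253/753 ≈ 89.34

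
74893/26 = 2880 + 1/2 = 2880.50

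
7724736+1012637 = 8737373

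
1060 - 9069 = -8009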